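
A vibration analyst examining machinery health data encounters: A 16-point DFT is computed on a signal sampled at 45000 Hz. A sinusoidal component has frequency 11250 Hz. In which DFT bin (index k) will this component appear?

DFT frequency resolution = f_s/N = 45000/16 = 5625/2 Hz
Bin index k = f_signal / resolution = 11250 / 5625/2 = 4
The signal frequency 11250 Hz falls in DFT bin k = 4.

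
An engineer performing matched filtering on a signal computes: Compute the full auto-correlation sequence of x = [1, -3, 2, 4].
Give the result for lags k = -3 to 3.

r_xx[k] = sum_m x[m]*x[m+k], indexed from 0, for k = -3 to 3:
  r_xx[-3] = x[3]*x[0] = 4
  r_xx[-2] = x[2]*x[0] + x[3]*x[1] = -10
  r_xx[-1] = x[1]*x[0] + x[2]*x[1] + x[3]*x[2] = -1
  r_xx[0] = x[0]*x[0] + x[1]*x[1] + x[2]*x[2] + x[3]*x[3] = 30
  r_xx[1] = x[0]*x[1] + x[1]*x[2] + x[2]*x[3] = -1
  r_xx[2] = x[0]*x[2] + x[1]*x[3] = -10
  r_xx[3] = x[0]*x[3] = 4
r_xx = [4, -10, -1, 30, -1, -10, 4]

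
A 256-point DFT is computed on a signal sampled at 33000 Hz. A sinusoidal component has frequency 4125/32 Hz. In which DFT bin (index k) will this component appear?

DFT frequency resolution = f_s/N = 33000/256 = 4125/32 Hz
Bin index k = f_signal / resolution = 4125/32 / 4125/32 = 1
The signal frequency 4125/32 Hz falls in DFT bin k = 1.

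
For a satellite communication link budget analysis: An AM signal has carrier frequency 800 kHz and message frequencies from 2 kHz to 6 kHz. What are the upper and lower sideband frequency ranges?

Upper sideband (USB) = fc + [fm_low, fm_high] = 800 + [2, 6] = [802, 806] kHz
Lower sideband (LSB) = fc - [fm_high, fm_low] = 800 - [6, 2] = [794, 798] kHz
Total occupied spectrum: 794 kHz to 806 kHz (plus carrier at 800 kHz)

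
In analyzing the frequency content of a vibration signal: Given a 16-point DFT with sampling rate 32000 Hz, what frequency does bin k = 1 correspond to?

The frequency of DFT bin k is: f_k = k * f_s / N
f_1 = 1 * 32000 / 16 = 2000 Hz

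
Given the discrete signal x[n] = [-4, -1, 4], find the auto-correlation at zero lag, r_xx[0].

The auto-correlation at zero lag r_xx[0] equals the signal energy.
r_xx[0] = sum of x[n]^2 = (-4)^2 + (-1)^2 + 4^2
= 16 + 1 + 16 = 33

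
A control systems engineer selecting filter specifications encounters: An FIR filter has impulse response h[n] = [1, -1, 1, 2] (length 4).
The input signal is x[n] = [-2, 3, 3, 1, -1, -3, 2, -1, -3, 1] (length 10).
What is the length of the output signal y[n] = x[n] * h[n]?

For linear convolution, the output length is:
len(y) = len(x) + len(h) - 1 = 10 + 4 - 1 = 13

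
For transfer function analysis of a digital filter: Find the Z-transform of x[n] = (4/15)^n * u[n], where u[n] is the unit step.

The Z-transform of a^n * u[n] is z/(z-a) for |z| > |a|.
Here a = 4/15, so X(z) = z/(z - (4/15)) = 15z/(15z - 4)
ROC: |z| > 4/15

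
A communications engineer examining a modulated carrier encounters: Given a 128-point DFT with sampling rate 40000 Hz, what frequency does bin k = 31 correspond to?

The frequency of DFT bin k is: f_k = k * f_s / N
f_31 = 31 * 40000 / 128 = 19375/2 Hz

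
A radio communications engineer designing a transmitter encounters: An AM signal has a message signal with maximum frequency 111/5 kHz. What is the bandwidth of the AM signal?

In AM (double-sideband), the bandwidth is twice the message frequency.
BW = 2 * f_m = 2 * 111/5 kHz = 222/5 kHz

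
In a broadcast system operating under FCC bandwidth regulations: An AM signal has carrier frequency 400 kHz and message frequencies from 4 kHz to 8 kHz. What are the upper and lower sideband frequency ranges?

Upper sideband (USB) = fc + [fm_low, fm_high] = 400 + [4, 8] = [404, 408] kHz
Lower sideband (LSB) = fc - [fm_high, fm_low] = 400 - [8, 4] = [392, 396] kHz
Total occupied spectrum: 392 kHz to 408 kHz (plus carrier at 400 kHz)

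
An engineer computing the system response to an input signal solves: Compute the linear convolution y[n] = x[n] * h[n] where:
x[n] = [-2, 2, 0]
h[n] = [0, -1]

y[n] = sum_k x[k]*h[n-k]. Output length = len(x) + len(h) - 1 = 3 + 2 - 1 = 4.
y[0] = -2*0 = 0
y[1] = 2*0 + -2*-1 = 2
y[2] = 0*0 + 2*-1 = -2
y[3] = 0*-1 = 0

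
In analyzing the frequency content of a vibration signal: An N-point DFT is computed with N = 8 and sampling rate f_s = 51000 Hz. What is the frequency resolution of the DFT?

DFT frequency resolution = f_s / N
= 51000 / 8 = 6375 Hz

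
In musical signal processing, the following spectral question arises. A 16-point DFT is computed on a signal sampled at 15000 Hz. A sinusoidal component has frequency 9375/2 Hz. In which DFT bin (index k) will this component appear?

DFT frequency resolution = f_s/N = 15000/16 = 1875/2 Hz
Bin index k = f_signal / resolution = 9375/2 / 1875/2 = 5
The signal frequency 9375/2 Hz falls in DFT bin k = 5.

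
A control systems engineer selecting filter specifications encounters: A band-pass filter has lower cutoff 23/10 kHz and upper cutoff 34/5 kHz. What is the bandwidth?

Bandwidth = f_high - f_low
= 34/5 kHz - 23/10 kHz = 9/2 kHz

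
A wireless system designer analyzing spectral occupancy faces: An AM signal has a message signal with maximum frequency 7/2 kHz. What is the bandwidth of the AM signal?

In AM (double-sideband), the bandwidth is twice the message frequency.
BW = 2 * f_m = 2 * 7/2 kHz = 7 kHz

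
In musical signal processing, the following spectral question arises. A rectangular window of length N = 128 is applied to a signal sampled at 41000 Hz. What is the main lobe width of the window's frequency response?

For a rectangular window of length N,
the main lobe width in frequency is 2*f_s/N.
= 2*41000/128 = 5125/8 Hz
This determines the minimum frequency separation for resolving two sinusoids.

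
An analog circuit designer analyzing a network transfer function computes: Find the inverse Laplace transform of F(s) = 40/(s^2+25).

Standard pair: w/(s^2+w^2) <-> sin(wt)*u(t)
Recognize w^2 = 25, so w = 5; numerator 40 = 8*5.
f(t) = 8*sin(5t)*u(t)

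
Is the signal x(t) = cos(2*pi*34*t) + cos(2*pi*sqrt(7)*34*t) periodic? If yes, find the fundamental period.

f1 = 34 Hz, f2 = 34*sqrt(7) Hz
Ratio f2/f1 = sqrt(7), which is irrational.
Since the frequency ratio is irrational, no common period exists.
The signal is not periodic.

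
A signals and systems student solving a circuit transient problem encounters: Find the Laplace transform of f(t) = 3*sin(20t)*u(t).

Standard pair: sin(wt)*u(t) <-> w/(s^2+w^2)
With w = 20: L{3*sin(20t)*u(t)} = 60/(s^2+400)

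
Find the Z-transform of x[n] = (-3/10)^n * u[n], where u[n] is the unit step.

The Z-transform of a^n * u[n] is z/(z-a) for |z| > |a|.
Here a = -3/10, so X(z) = z/(z - (-3/10)) = 10z/(10z + 3)
ROC: |z| > 3/10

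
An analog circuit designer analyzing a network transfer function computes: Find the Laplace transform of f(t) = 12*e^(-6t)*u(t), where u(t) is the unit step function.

Standard Laplace transform pair:
e^(-at)*u(t) <-> 1/(s+a)
With a = 6: L{12*e^(-6t)*u(t)} = 12/(s+6), ROC: Re(s) > -6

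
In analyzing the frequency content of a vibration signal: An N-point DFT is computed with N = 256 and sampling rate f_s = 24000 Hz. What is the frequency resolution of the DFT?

DFT frequency resolution = f_s / N
= 24000 / 256 = 375/4 Hz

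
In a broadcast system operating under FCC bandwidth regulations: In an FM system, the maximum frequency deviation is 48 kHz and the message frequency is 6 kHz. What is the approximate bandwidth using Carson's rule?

Carson's rule: BW = 2*(delta_f + f_m)
= 2*(48 + 6) kHz = 108 kHz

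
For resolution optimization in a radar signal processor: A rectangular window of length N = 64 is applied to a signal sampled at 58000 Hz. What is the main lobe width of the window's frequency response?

For a rectangular window of length N,
the main lobe width in frequency is 2*f_s/N.
= 2*58000/64 = 3625/2 Hz
This determines the minimum frequency separation for resolving two sinusoids.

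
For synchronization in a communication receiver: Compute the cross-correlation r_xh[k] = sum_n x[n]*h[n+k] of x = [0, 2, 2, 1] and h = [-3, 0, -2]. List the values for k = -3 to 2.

Both sequences indexed from 0 and zero outside their support.
Lags with overlap: k = -3 to 2.
  r_xh[-3] = x[3]*h[0] = -3
  r_xh[-2] = x[2]*h[0] + x[3]*h[1] = -6
  r_xh[-1] = x[1]*h[0] + x[2]*h[1] + x[3]*h[2] = -8
  r_xh[0] = x[0]*h[0] + x[1]*h[1] + x[2]*h[2] = -4
  r_xh[1] = x[0]*h[1] + x[1]*h[2] = -4
  r_xh[2] = x[0]*h[2] = 0
r_xh = [-3, -6, -8, -4, -4, 0] (for k = -3, ..., 2)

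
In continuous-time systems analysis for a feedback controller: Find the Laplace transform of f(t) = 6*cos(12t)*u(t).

Standard pair: cos(wt)*u(t) <-> s/(s^2+w^2)
With w = 12: L{6*cos(12t)*u(t)} = 6s/(s^2+144)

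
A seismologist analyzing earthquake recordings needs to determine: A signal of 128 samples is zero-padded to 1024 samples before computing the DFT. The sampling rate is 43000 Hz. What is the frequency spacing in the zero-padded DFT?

Original DFT: N = 128, resolution = f_s/N = 43000/128 = 5375/16 Hz
Zero-padded DFT: N = 1024, resolution = f_s/N = 43000/1024 = 5375/128 Hz
Zero-padding interpolates the spectrum (finer frequency grid)
but does NOT improve the true spectral resolution (ability to resolve close frequencies).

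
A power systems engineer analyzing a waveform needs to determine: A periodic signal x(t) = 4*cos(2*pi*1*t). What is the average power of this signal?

Average power of A*cos(wt) is A^2/2.
P = 4^2 / 2 = 16/2 = 8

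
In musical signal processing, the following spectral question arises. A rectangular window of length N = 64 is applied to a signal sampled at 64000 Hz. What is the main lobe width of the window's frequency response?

For a rectangular window of length N,
the main lobe width in frequency is 2*f_s/N.
= 2*64000/64 = 2000 Hz
This determines the minimum frequency separation for resolving two sinusoids.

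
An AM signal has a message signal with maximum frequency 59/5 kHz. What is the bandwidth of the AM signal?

In AM (double-sideband), the bandwidth is twice the message frequency.
BW = 2 * f_m = 2 * 59/5 kHz = 118/5 kHz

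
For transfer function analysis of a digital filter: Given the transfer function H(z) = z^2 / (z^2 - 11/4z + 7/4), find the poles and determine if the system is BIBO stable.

Poles are roots of the denominator: z^2 - 11/4z + 7/4 = 0.
Quadratic formula: z = [-(-11/4) +/- sqrt((-11/4)^2 - 4*(7/4))] / 2
Discriminant = 121/16 - 7 = 9/16; sqrt = 3/4.
z = (11/4 +/- 3/4) / 2 => z = 7/4 or z = 1.
|p1| = 1, |p2| = 7/4.
For BIBO stability, all poles must lie inside the unit circle (|p| < 1).
System is UNSTABLE since at least one |p| >= 1.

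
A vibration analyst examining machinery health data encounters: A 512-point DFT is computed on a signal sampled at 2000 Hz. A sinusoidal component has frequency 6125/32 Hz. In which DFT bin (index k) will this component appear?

DFT frequency resolution = f_s/N = 2000/512 = 125/32 Hz
Bin index k = f_signal / resolution = 6125/32 / 125/32 = 49
The signal frequency 6125/32 Hz falls in DFT bin k = 49.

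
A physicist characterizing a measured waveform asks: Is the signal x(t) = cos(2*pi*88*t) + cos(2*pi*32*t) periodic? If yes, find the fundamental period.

f1 = 88 Hz, f2 = 32 Hz
Period T1 = 1/88, T2 = 1/32
Ratio T1/T2 = 32/88, which is rational.
The signal is periodic with fundamental period T = 1/GCD(88,32) = 1/8 s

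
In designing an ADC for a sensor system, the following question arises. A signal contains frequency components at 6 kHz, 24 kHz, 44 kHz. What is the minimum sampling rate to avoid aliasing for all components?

The highest frequency component is f_max = 44 kHz.
Nyquist rate = 2 * f_max = 2 * 44 kHz = 88 kHz.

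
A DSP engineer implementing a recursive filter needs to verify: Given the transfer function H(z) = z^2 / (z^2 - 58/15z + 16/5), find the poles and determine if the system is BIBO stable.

Poles are roots of the denominator: z^2 - 58/15z + 16/5 = 0.
Quadratic formula: z = [-(-58/15) +/- sqrt((-58/15)^2 - 4*(16/5))] / 2
Discriminant = 3364/225 - 64/5 = 484/225; sqrt = 22/15.
z = (58/15 +/- 22/15) / 2 => z = 8/3 or z = 6/5.
|p1| = 6/5, |p2| = 8/3.
For BIBO stability, all poles must lie inside the unit circle (|p| < 1).
System is UNSTABLE since at least one |p| >= 1.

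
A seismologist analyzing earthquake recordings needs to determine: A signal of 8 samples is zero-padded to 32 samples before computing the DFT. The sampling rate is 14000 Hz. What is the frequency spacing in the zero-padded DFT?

Original DFT: N = 8, resolution = f_s/N = 14000/8 = 1750 Hz
Zero-padded DFT: N = 32, resolution = f_s/N = 14000/32 = 875/2 Hz
Zero-padding interpolates the spectrum (finer frequency grid)
but does NOT improve the true spectral resolution (ability to resolve close frequencies).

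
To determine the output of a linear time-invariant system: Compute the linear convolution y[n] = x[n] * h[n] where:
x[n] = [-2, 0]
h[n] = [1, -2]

y[n] = sum_k x[k]*h[n-k]. Output length = len(x) + len(h) - 1 = 2 + 2 - 1 = 3.
y[0] = -2*1 = -2
y[1] = 0*1 + -2*-2 = 4
y[2] = 0*-2 = 0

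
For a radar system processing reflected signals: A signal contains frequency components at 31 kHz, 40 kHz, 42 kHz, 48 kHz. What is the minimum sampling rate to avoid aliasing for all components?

The highest frequency component is f_max = 48 kHz.
Nyquist rate = 2 * f_max = 2 * 48 kHz = 96 kHz.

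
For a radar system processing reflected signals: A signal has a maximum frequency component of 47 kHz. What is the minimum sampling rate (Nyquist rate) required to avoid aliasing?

By the Nyquist-Shannon sampling theorem,
the minimum sampling rate (Nyquist rate) must be at least 2 * f_max.
Nyquist rate = 2 * 47 kHz = 94 kHz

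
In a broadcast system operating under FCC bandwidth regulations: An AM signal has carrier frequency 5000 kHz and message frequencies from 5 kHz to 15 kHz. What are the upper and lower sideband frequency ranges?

Upper sideband (USB) = fc + [fm_low, fm_high] = 5000 + [5, 15] = [5005, 5015] kHz
Lower sideband (LSB) = fc - [fm_high, fm_low] = 5000 - [15, 5] = [4985, 4995] kHz
Total occupied spectrum: 4985 kHz to 5015 kHz (plus carrier at 5000 kHz)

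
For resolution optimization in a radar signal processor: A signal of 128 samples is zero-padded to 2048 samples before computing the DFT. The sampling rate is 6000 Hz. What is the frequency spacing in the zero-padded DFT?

Original DFT: N = 128, resolution = f_s/N = 6000/128 = 375/8 Hz
Zero-padded DFT: N = 2048, resolution = f_s/N = 6000/2048 = 375/128 Hz
Zero-padding interpolates the spectrum (finer frequency grid)
but does NOT improve the true spectral resolution (ability to resolve close frequencies).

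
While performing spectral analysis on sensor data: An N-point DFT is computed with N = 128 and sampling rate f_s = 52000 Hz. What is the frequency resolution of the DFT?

DFT frequency resolution = f_s / N
= 52000 / 128 = 1625/4 Hz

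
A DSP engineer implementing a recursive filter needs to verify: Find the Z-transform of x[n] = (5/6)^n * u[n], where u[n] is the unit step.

The Z-transform of a^n * u[n] is z/(z-a) for |z| > |a|.
Here a = 5/6, so X(z) = z/(z - (5/6)) = 6z/(6z - 5)
ROC: |z| > 5/6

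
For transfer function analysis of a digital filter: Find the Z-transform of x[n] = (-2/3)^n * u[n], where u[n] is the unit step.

The Z-transform of a^n * u[n] is z/(z-a) for |z| > |a|.
Here a = -2/3, so X(z) = z/(z - (-2/3)) = 3z/(3z + 2)
ROC: |z| > 2/3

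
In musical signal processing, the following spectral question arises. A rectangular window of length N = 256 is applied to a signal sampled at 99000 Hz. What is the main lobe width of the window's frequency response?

For a rectangular window of length N,
the main lobe width in frequency is 2*f_s/N.
= 2*99000/256 = 12375/16 Hz
This determines the minimum frequency separation for resolving two sinusoids.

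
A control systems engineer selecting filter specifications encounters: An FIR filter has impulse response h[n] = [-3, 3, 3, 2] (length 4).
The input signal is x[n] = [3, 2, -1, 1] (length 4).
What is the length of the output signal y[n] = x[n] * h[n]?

For linear convolution, the output length is:
len(y) = len(x) + len(h) - 1 = 4 + 4 - 1 = 7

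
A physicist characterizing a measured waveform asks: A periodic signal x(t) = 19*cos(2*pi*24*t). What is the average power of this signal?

Average power of A*cos(wt) is A^2/2.
P = 19^2 / 2 = 361/2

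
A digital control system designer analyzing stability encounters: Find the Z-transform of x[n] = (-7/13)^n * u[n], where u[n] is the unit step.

The Z-transform of a^n * u[n] is z/(z-a) for |z| > |a|.
Here a = -7/13, so X(z) = z/(z - (-7/13)) = 13z/(13z + 7)
ROC: |z| > 7/13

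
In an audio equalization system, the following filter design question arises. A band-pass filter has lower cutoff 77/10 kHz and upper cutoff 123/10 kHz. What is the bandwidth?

Bandwidth = f_high - f_low
= 123/10 kHz - 77/10 kHz = 23/5 kHz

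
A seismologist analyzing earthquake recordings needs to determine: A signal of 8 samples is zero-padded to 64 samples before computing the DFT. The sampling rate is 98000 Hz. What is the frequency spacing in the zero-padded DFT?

Original DFT: N = 8, resolution = f_s/N = 98000/8 = 12250 Hz
Zero-padded DFT: N = 64, resolution = f_s/N = 98000/64 = 6125/4 Hz
Zero-padding interpolates the spectrum (finer frequency grid)
but does NOT improve the true spectral resolution (ability to resolve close frequencies).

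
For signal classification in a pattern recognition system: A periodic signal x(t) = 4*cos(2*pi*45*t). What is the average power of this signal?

Average power of A*cos(wt) is A^2/2.
P = 4^2 / 2 = 16/2 = 8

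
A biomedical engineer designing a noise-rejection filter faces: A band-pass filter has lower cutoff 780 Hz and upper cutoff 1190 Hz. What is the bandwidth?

Bandwidth = f_high - f_low
= 1190 Hz - 780 Hz = 410 Hz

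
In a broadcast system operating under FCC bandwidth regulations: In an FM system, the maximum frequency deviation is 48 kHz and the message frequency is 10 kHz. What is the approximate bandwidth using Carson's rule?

Carson's rule: BW = 2*(delta_f + f_m)
= 2*(48 + 10) kHz = 116 kHz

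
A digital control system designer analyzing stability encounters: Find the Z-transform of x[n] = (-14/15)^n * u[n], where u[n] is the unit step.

The Z-transform of a^n * u[n] is z/(z-a) for |z| > |a|.
Here a = -14/15, so X(z) = z/(z - (-14/15)) = 15z/(15z + 14)
ROC: |z| > 14/15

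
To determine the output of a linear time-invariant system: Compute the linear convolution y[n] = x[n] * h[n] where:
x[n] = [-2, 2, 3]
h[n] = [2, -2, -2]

y[n] = sum_k x[k]*h[n-k]. Output length = len(x) + len(h) - 1 = 3 + 3 - 1 = 5.
y[0] = -2*2 = -4
y[1] = 2*2 + -2*-2 = 8
y[2] = 3*2 + 2*-2 + -2*-2 = 6
y[3] = 3*-2 + 2*-2 = -10
y[4] = 3*-2 = -6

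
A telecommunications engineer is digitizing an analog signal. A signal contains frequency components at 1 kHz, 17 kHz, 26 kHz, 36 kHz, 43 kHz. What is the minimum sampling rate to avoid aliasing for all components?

The highest frequency component is f_max = 43 kHz.
Nyquist rate = 2 * f_max = 2 * 43 kHz = 86 kHz.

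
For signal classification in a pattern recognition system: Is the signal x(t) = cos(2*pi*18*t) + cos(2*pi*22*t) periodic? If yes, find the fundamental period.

f1 = 18 Hz, f2 = 22 Hz
Period T1 = 1/18, T2 = 1/22
Ratio T1/T2 = 22/18, which is rational.
The signal is periodic with fundamental period T = 1/GCD(18,22) = 1/2 s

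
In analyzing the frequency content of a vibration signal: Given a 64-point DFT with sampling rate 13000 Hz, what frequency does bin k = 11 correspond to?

The frequency of DFT bin k is: f_k = k * f_s / N
f_11 = 11 * 13000 / 64 = 17875/8 Hz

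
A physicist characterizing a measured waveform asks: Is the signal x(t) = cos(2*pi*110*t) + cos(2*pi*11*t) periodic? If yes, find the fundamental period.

f1 = 110 Hz, f2 = 11 Hz
Period T1 = 1/110, T2 = 1/11
Ratio T1/T2 = 11/110, which is rational.
The signal is periodic with fundamental period T = 1/GCD(110,11) = 1/11 s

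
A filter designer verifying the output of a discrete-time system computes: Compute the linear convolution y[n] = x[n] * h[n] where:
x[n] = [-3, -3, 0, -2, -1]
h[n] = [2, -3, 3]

y[n] = sum_k x[k]*h[n-k]. Output length = len(x) + len(h) - 1 = 5 + 3 - 1 = 7.
y[0] = -3*2 = -6
y[1] = -3*2 + -3*-3 = 3
y[2] = 0*2 + -3*-3 + -3*3 = 0
y[3] = -2*2 + 0*-3 + -3*3 = -13
y[4] = -1*2 + -2*-3 + 0*3 = 4
y[5] = -1*-3 + -2*3 = -3
y[6] = -1*3 = -3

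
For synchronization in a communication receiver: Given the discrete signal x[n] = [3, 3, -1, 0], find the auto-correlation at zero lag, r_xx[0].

The auto-correlation at zero lag r_xx[0] equals the signal energy.
r_xx[0] = sum of x[n]^2 = 3^2 + 3^2 + (-1)^2 + 0^2
= 9 + 9 + 1 + 0 = 19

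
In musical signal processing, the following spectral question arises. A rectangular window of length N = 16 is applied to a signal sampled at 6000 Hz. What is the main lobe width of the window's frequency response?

For a rectangular window of length N,
the main lobe width in frequency is 2*f_s/N.
= 2*6000/16 = 750 Hz
This determines the minimum frequency separation for resolving two sinusoids.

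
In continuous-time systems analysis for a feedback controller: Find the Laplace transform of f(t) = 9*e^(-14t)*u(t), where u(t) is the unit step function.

Standard Laplace transform pair:
e^(-at)*u(t) <-> 1/(s+a)
With a = 14: L{9*e^(-14t)*u(t)} = 9/(s+14), ROC: Re(s) > -14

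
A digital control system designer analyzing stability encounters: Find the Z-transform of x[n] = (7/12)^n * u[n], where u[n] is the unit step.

The Z-transform of a^n * u[n] is z/(z-a) for |z| > |a|.
Here a = 7/12, so X(z) = z/(z - (7/12)) = 12z/(12z - 7)
ROC: |z| > 7/12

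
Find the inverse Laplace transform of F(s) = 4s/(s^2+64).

Standard pair: s/(s^2+w^2) <-> cos(wt)*u(t)
With k=4, w=8: f(t) = 4*cos(8t)*u(t)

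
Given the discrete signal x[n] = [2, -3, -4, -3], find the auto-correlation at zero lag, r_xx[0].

The auto-correlation at zero lag r_xx[0] equals the signal energy.
r_xx[0] = sum of x[n]^2 = 2^2 + (-3)^2 + (-4)^2 + (-3)^2
= 4 + 9 + 16 + 9 = 38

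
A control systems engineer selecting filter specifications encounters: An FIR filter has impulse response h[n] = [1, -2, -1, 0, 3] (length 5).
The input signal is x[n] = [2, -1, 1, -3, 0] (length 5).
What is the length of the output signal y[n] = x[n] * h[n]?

For linear convolution, the output length is:
len(y) = len(x) + len(h) - 1 = 5 + 5 - 1 = 9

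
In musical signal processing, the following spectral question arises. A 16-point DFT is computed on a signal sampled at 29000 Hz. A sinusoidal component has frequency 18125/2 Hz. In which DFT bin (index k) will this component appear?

DFT frequency resolution = f_s/N = 29000/16 = 3625/2 Hz
Bin index k = f_signal / resolution = 18125/2 / 3625/2 = 5
The signal frequency 18125/2 Hz falls in DFT bin k = 5.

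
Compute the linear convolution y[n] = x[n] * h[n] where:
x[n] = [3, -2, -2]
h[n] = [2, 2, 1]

y[n] = sum_k x[k]*h[n-k]. Output length = len(x) + len(h) - 1 = 3 + 3 - 1 = 5.
y[0] = 3*2 = 6
y[1] = -2*2 + 3*2 = 2
y[2] = -2*2 + -2*2 + 3*1 = -5
y[3] = -2*2 + -2*1 = -6
y[4] = -2*1 = -2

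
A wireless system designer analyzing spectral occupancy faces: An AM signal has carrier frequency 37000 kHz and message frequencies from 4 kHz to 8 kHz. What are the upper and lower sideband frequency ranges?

Upper sideband (USB) = fc + [fm_low, fm_high] = 37000 + [4, 8] = [37004, 37008] kHz
Lower sideband (LSB) = fc - [fm_high, fm_low] = 37000 - [8, 4] = [36992, 36996] kHz
Total occupied spectrum: 36992 kHz to 37008 kHz (plus carrier at 37000 kHz)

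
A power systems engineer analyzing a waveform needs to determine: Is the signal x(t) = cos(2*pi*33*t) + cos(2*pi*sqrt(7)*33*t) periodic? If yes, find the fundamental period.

f1 = 33 Hz, f2 = 33*sqrt(7) Hz
Ratio f2/f1 = sqrt(7), which is irrational.
Since the frequency ratio is irrational, no common period exists.
The signal is not periodic.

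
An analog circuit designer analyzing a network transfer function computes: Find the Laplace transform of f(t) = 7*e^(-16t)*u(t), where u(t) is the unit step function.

Standard Laplace transform pair:
e^(-at)*u(t) <-> 1/(s+a)
With a = 16: L{7*e^(-16t)*u(t)} = 7/(s+16), ROC: Re(s) > -16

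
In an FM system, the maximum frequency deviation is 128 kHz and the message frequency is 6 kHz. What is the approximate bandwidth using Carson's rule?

Carson's rule: BW = 2*(delta_f + f_m)
= 2*(128 + 6) kHz = 268 kHz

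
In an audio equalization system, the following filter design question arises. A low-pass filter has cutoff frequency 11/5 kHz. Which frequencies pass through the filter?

A low-pass filter passes all frequencies below the cutoff frequency 11/5 kHz and attenuates higher frequencies.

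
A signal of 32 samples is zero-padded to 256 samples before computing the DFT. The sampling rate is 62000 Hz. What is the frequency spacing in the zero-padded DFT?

Original DFT: N = 32, resolution = f_s/N = 62000/32 = 3875/2 Hz
Zero-padded DFT: N = 256, resolution = f_s/N = 62000/256 = 3875/16 Hz
Zero-padding interpolates the spectrum (finer frequency grid)
but does NOT improve the true spectral resolution (ability to resolve close frequencies).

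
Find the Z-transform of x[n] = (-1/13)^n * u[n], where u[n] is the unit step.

The Z-transform of a^n * u[n] is z/(z-a) for |z| > |a|.
Here a = -1/13, so X(z) = z/(z - (-1/13)) = 13z/(13z + 1)
ROC: |z| > 1/13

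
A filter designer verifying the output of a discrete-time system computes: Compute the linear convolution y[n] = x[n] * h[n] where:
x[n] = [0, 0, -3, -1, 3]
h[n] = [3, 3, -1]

y[n] = sum_k x[k]*h[n-k]. Output length = len(x) + len(h) - 1 = 5 + 3 - 1 = 7.
y[0] = 0*3 = 0
y[1] = 0*3 + 0*3 = 0
y[2] = -3*3 + 0*3 + 0*-1 = -9
y[3] = -1*3 + -3*3 + 0*-1 = -12
y[4] = 3*3 + -1*3 + -3*-1 = 9
y[5] = 3*3 + -1*-1 = 10
y[6] = 3*-1 = -3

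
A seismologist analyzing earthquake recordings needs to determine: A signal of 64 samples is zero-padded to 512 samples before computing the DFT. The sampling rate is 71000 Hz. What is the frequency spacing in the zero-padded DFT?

Original DFT: N = 64, resolution = f_s/N = 71000/64 = 8875/8 Hz
Zero-padded DFT: N = 512, resolution = f_s/N = 71000/512 = 8875/64 Hz
Zero-padding interpolates the spectrum (finer frequency grid)
but does NOT improve the true spectral resolution (ability to resolve close frequencies).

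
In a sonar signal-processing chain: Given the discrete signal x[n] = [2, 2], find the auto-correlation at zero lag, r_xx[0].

The auto-correlation at zero lag r_xx[0] equals the signal energy.
r_xx[0] = sum of x[n]^2 = 2^2 + 2^2
= 4 + 4 = 8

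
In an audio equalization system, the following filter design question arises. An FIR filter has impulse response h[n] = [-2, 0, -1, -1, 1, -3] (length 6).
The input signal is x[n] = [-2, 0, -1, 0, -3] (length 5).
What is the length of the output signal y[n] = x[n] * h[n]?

For linear convolution, the output length is:
len(y) = len(x) + len(h) - 1 = 5 + 6 - 1 = 10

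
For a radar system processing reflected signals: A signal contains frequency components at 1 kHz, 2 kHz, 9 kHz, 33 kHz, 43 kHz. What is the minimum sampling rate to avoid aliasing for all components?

The highest frequency component is f_max = 43 kHz.
Nyquist rate = 2 * f_max = 2 * 43 kHz = 86 kHz.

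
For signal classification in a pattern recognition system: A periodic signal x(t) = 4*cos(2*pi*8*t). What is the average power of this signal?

Average power of A*cos(wt) is A^2/2.
P = 4^2 / 2 = 16/2 = 8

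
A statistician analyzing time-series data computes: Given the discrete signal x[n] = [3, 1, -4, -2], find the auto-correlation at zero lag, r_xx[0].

The auto-correlation at zero lag r_xx[0] equals the signal energy.
r_xx[0] = sum of x[n]^2 = 3^2 + 1^2 + (-4)^2 + (-2)^2
= 9 + 1 + 16 + 4 = 30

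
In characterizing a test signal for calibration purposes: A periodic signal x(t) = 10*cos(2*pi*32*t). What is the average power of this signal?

Average power of A*cos(wt) is A^2/2.
P = 10^2 / 2 = 100/2 = 50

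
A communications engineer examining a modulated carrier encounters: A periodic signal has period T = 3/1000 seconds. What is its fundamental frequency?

The fundamental frequency is the reciprocal of the period.
f = 1/T = 1/(3/1000) = 1000/3 Hz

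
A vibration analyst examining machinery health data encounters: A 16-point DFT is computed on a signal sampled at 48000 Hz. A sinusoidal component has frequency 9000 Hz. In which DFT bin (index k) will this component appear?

DFT frequency resolution = f_s/N = 48000/16 = 3000 Hz
Bin index k = f_signal / resolution = 9000 / 3000 = 3
The signal frequency 9000 Hz falls in DFT bin k = 3.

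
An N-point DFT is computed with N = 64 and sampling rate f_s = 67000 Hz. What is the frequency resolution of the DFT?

DFT frequency resolution = f_s / N
= 67000 / 64 = 8375/8 Hz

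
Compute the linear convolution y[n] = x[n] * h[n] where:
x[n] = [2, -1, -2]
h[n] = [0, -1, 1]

y[n] = sum_k x[k]*h[n-k]. Output length = len(x) + len(h) - 1 = 3 + 3 - 1 = 5.
y[0] = 2*0 = 0
y[1] = -1*0 + 2*-1 = -2
y[2] = -2*0 + -1*-1 + 2*1 = 3
y[3] = -2*-1 + -1*1 = 1
y[4] = -2*1 = -2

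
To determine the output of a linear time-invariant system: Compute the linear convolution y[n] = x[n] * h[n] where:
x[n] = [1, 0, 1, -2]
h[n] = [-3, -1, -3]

y[n] = sum_k x[k]*h[n-k]. Output length = len(x) + len(h) - 1 = 4 + 3 - 1 = 6.
y[0] = 1*-3 = -3
y[1] = 0*-3 + 1*-1 = -1
y[2] = 1*-3 + 0*-1 + 1*-3 = -6
y[3] = -2*-3 + 1*-1 + 0*-3 = 5
y[4] = -2*-1 + 1*-3 = -1
y[5] = -2*-3 = 6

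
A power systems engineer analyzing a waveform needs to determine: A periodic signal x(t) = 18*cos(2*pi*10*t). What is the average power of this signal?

Average power of A*cos(wt) is A^2/2.
P = 18^2 / 2 = 324/2 = 162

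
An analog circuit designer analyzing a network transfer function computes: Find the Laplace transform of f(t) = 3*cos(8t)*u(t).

Standard pair: cos(wt)*u(t) <-> s/(s^2+w^2)
With w = 8: L{3*cos(8t)*u(t)} = 3s/(s^2+64)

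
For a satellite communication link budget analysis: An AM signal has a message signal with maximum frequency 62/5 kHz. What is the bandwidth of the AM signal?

In AM (double-sideband), the bandwidth is twice the message frequency.
BW = 2 * f_m = 2 * 62/5 kHz = 124/5 kHz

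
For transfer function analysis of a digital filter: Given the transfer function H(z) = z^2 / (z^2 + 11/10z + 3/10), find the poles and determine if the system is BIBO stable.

Poles are roots of the denominator: z^2 + 11/10z + 3/10 = 0.
Quadratic formula: z = [-(11/10) +/- sqrt((11/10)^2 - 4*(3/10))] / 2
Discriminant = 121/100 - 6/5 = 1/100; sqrt = 1/10.
z = (-11/10 +/- 1/10) / 2 => z = -1/2 or z = -3/5.
|p1| = 1/2, |p2| = 3/5.
For BIBO stability, all poles must lie inside the unit circle (|p| < 1).
System is STABLE since both |p| < 1.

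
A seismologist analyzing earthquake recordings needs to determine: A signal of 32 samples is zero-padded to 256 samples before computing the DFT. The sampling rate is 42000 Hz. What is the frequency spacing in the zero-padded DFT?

Original DFT: N = 32, resolution = f_s/N = 42000/32 = 2625/2 Hz
Zero-padded DFT: N = 256, resolution = f_s/N = 42000/256 = 2625/16 Hz
Zero-padding interpolates the spectrum (finer frequency grid)
but does NOT improve the true spectral resolution (ability to resolve close frequencies).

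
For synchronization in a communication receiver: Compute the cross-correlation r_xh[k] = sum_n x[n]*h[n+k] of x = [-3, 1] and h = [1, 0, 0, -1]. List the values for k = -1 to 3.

Both sequences indexed from 0 and zero outside their support.
Lags with overlap: k = -1 to 3.
  r_xh[-1] = x[1]*h[0] = 1
  r_xh[0] = x[0]*h[0] + x[1]*h[1] = -3
  r_xh[1] = x[0]*h[1] + x[1]*h[2] = 0
  r_xh[2] = x[0]*h[2] + x[1]*h[3] = -1
  r_xh[3] = x[0]*h[3] = 3
r_xh = [1, -3, 0, -1, 3] (for k = -1, ..., 3)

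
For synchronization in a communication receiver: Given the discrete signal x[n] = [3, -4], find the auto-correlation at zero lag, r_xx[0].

The auto-correlation at zero lag r_xx[0] equals the signal energy.
r_xx[0] = sum of x[n]^2 = 3^2 + (-4)^2
= 9 + 16 = 25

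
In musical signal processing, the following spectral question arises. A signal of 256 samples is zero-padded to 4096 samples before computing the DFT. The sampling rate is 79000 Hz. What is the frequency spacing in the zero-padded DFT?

Original DFT: N = 256, resolution = f_s/N = 79000/256 = 9875/32 Hz
Zero-padded DFT: N = 4096, resolution = f_s/N = 79000/4096 = 9875/512 Hz
Zero-padding interpolates the spectrum (finer frequency grid)
but does NOT improve the true spectral resolution (ability to resolve close frequencies).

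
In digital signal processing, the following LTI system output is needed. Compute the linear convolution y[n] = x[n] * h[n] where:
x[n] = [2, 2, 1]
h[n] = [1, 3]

y[n] = sum_k x[k]*h[n-k]. Output length = len(x) + len(h) - 1 = 3 + 2 - 1 = 4.
y[0] = 2*1 = 2
y[1] = 2*1 + 2*3 = 8
y[2] = 1*1 + 2*3 = 7
y[3] = 1*3 = 3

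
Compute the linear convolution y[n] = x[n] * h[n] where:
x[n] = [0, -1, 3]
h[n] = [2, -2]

y[n] = sum_k x[k]*h[n-k]. Output length = len(x) + len(h) - 1 = 3 + 2 - 1 = 4.
y[0] = 0*2 = 0
y[1] = -1*2 + 0*-2 = -2
y[2] = 3*2 + -1*-2 = 8
y[3] = 3*-2 = -6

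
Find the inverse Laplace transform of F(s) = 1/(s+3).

Standard pair: k/(s+a) <-> k*e^(-at)*u(t)
With k=1, a=3: f(t) = e^(-3t)*u(t)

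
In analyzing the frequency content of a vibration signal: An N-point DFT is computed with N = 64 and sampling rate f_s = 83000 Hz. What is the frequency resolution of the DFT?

DFT frequency resolution = f_s / N
= 83000 / 64 = 10375/8 Hz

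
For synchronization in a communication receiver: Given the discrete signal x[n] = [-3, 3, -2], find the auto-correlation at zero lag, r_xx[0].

The auto-correlation at zero lag r_xx[0] equals the signal energy.
r_xx[0] = sum of x[n]^2 = (-3)^2 + 3^2 + (-2)^2
= 9 + 9 + 4 = 22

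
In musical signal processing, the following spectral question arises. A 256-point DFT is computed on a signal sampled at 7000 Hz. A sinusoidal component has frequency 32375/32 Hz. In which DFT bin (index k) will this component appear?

DFT frequency resolution = f_s/N = 7000/256 = 875/32 Hz
Bin index k = f_signal / resolution = 32375/32 / 875/32 = 37
The signal frequency 32375/32 Hz falls in DFT bin k = 37.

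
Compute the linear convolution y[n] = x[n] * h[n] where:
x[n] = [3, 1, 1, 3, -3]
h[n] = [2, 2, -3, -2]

y[n] = sum_k x[k]*h[n-k]. Output length = len(x) + len(h) - 1 = 5 + 4 - 1 = 8.
y[0] = 3*2 = 6
y[1] = 1*2 + 3*2 = 8
y[2] = 1*2 + 1*2 + 3*-3 = -5
y[3] = 3*2 + 1*2 + 1*-3 + 3*-2 = -1
y[4] = -3*2 + 3*2 + 1*-3 + 1*-2 = -5
y[5] = -3*2 + 3*-3 + 1*-2 = -17
y[6] = -3*-3 + 3*-2 = 3
y[7] = -3*-2 = 6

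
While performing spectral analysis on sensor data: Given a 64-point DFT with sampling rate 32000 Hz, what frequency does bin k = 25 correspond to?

The frequency of DFT bin k is: f_k = k * f_s / N
f_25 = 25 * 32000 / 64 = 12500 Hz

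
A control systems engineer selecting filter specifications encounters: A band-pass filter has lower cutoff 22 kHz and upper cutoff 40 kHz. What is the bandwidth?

Bandwidth = f_high - f_low
= 40 kHz - 22 kHz = 18 kHz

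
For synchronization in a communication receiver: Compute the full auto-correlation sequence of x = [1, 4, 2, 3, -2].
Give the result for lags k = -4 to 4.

r_xx[k] = sum_m x[m]*x[m+k], indexed from 0, for k = -4 to 4:
  r_xx[-4] = x[4]*x[0] = -2
  r_xx[-3] = x[3]*x[0] + x[4]*x[1] = -5
  r_xx[-2] = x[2]*x[0] + x[3]*x[1] + x[4]*x[2] = 10
  r_xx[-1] = x[1]*x[0] + x[2]*x[1] + x[3]*x[2] + x[4]*x[3] = 12
  r_xx[0] = x[0]*x[0] + x[1]*x[1] + x[2]*x[2] + x[3]*x[3] + x[4]*x[4] = 34
  r_xx[1] = x[0]*x[1] + x[1]*x[2] + x[2]*x[3] + x[3]*x[4] = 12
  r_xx[2] = x[0]*x[2] + x[1]*x[3] + x[2]*x[4] = 10
  r_xx[3] = x[0]*x[3] + x[1]*x[4] = -5
  r_xx[4] = x[0]*x[4] = -2
r_xx = [-2, -5, 10, 12, 34, 12, 10, -5, -2]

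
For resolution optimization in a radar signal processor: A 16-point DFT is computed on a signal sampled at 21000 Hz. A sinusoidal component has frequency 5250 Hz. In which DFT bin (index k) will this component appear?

DFT frequency resolution = f_s/N = 21000/16 = 2625/2 Hz
Bin index k = f_signal / resolution = 5250 / 2625/2 = 4
The signal frequency 5250 Hz falls in DFT bin k = 4.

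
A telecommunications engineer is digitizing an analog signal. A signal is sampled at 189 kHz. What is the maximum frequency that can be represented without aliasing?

The maximum frequency that can be represented without aliasing
is the Nyquist frequency: f_max = f_s / 2 = 189 kHz / 2 = 189/2 kHz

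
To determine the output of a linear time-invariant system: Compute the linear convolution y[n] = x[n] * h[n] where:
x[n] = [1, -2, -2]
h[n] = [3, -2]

y[n] = sum_k x[k]*h[n-k]. Output length = len(x) + len(h) - 1 = 3 + 2 - 1 = 4.
y[0] = 1*3 = 3
y[1] = -2*3 + 1*-2 = -8
y[2] = -2*3 + -2*-2 = -2
y[3] = -2*-2 = 4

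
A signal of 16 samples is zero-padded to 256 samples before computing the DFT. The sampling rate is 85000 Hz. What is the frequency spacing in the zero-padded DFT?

Original DFT: N = 16, resolution = f_s/N = 85000/16 = 10625/2 Hz
Zero-padded DFT: N = 256, resolution = f_s/N = 85000/256 = 10625/32 Hz
Zero-padding interpolates the spectrum (finer frequency grid)
but does NOT improve the true spectral resolution (ability to resolve close frequencies).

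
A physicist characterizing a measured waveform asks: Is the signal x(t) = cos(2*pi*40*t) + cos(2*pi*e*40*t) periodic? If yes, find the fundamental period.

f1 = 40 Hz, f2 = 40*e Hz
Ratio f2/f1 = e, which is irrational.
Since the frequency ratio is irrational, no common period exists.
The signal is not periodic.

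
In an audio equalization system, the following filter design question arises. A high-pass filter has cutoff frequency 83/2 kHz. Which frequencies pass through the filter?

A high-pass filter passes all frequencies above the cutoff frequency 83/2 kHz and attenuates lower frequencies.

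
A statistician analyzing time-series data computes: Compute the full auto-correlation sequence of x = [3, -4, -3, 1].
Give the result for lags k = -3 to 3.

r_xx[k] = sum_m x[m]*x[m+k], indexed from 0, for k = -3 to 3:
  r_xx[-3] = x[3]*x[0] = 3
  r_xx[-2] = x[2]*x[0] + x[3]*x[1] = -13
  r_xx[-1] = x[1]*x[0] + x[2]*x[1] + x[3]*x[2] = -3
  r_xx[0] = x[0]*x[0] + x[1]*x[1] + x[2]*x[2] + x[3]*x[3] = 35
  r_xx[1] = x[0]*x[1] + x[1]*x[2] + x[2]*x[3] = -3
  r_xx[2] = x[0]*x[2] + x[1]*x[3] = -13
  r_xx[3] = x[0]*x[3] = 3
r_xx = [3, -13, -3, 35, -3, -13, 3]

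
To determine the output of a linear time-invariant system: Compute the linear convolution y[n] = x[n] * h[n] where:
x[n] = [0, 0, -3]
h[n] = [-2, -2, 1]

y[n] = sum_k x[k]*h[n-k]. Output length = len(x) + len(h) - 1 = 3 + 3 - 1 = 5.
y[0] = 0*-2 = 0
y[1] = 0*-2 + 0*-2 = 0
y[2] = -3*-2 + 0*-2 + 0*1 = 6
y[3] = -3*-2 + 0*1 = 6
y[4] = -3*1 = -3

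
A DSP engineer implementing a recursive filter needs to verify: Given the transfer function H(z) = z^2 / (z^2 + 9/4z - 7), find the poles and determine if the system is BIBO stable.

Poles are roots of the denominator: z^2 + 9/4z - 7 = 0.
Quadratic formula: z = [-(9/4) +/- sqrt((9/4)^2 - 4*(-7))] / 2
Discriminant = 81/16 + 28 = 529/16; sqrt = 23/4.
z = (-9/4 +/- 23/4) / 2 => z = 7/4 or z = -4.
|p1| = 4, |p2| = 7/4.
For BIBO stability, all poles must lie inside the unit circle (|p| < 1).
System is UNSTABLE since at least one |p| >= 1.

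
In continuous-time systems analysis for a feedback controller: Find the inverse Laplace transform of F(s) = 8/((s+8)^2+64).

Standard pair: w/((s+a)^2+w^2) <-> e^(-at)*sin(wt)*u(t)
With a=8, w=8: f(t) = e^(-8t)*sin(8t)*u(t)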